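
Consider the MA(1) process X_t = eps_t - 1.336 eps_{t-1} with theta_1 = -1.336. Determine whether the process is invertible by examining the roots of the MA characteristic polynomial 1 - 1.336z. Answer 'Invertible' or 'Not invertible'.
\text{Not invertible}

The MA(q) characteristic polynomial is P(z) = 1 - 1.336z.
Invertibility requires all roots to lie outside the unit circle, i.e. |z| > 1 for every root.
This is linear in z: 1 + (-1.336) z = 0  =>  z = -1/(-1.336) = 0.748503,  |z| = 0.748503.
Moduli of all roots: 0.7485.
All moduli strictly greater than 1? No.
Verdict: Not invertible.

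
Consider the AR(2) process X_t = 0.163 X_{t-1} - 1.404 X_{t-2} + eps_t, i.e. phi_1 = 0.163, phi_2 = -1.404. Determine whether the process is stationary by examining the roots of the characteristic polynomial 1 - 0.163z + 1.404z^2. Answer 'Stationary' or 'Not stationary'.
\text{Not stationary}

The AR(p) characteristic polynomial is P(z) = 1 - 0.163z + 1.404z^2.
Stationarity requires all roots to lie outside the unit circle, i.e. |z| > 1 for every root.
Set 1 + (-0.163) z + (1.404) z^2 = 0, i.e. a z^2 + b z + c = 0 with a = 1.404, b = -0.163, c = 1.
Discriminant D = b^2 - 4ac = (-0.163)^2 - 4*(1.404)*1 = 0.026569 - (5.616) = -5.589431.
D < 0, so the roots are the complex-conjugate pair z = (-b +/- i sqrt(-D)) / (2a) = 0.058 +/- 0.842i.
For a conjugate pair |z|^2 = z * conj(z) = (product of roots) = c/a = 1/(1.404) = 0.712251, so |z| = sqrt(0.712251) = 0.8439 for both roots.
Moduli of all roots: 0.8439, 0.8439.
All moduli strictly greater than 1? No.
Verdict: Not stationary.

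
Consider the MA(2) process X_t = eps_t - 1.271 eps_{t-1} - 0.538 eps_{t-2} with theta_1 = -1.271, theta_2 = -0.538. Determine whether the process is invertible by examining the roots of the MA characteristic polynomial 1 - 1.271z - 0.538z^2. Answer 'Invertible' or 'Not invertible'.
\text{Not invertible}

The MA(q) characteristic polynomial is P(z) = 1 - 1.271z - 0.538z^2.
Invertibility requires all roots to lie outside the unit circle, i.e. |z| > 1 for every root.
Set 1 + (-1.271) z + (-0.538) z^2 = 0, i.e. a z^2 + b z + c = 0 with a = -0.538, b = -1.271, c = 1.
Discriminant D = b^2 - 4ac = (-1.271)^2 - 4*(-0.538)*1 = 1.615441 - (-2.152) = 3.767441.
D >= 0, so the roots are real: z = (-b +/- sqrt(D)) / (2a) = (1.271 +/- 1.94099) / (-1.076).
  z_1 = (1.271 + 1.94099) / (-1.076) = -2.9851,   |z_1| = 2.9851.
  z_2 = (1.271 - 1.94099) / (-1.076) = 0.6227,   |z_2| = 0.6227.
Moduli of all roots: 2.9851, 0.6227.
All moduli strictly greater than 1? No.
Verdict: Not invertible.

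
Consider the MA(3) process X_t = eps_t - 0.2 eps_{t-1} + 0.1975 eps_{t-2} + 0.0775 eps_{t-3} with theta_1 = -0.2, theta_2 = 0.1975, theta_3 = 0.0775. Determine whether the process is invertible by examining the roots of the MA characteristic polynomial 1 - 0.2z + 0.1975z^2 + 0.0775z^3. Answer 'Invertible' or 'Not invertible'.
\text{Invertible}

The MA(q) characteristic polynomial is P(z) = 1 - 0.2z + 0.1975z^2 + 0.0775z^3.
Invertibility requires all roots to lie outside the unit circle, i.e. |z| > 1 for every root.
Degree 3: look for a simple real root z0 first, then factor out (1 - z/z0) and solve the remaining quadratic.
Testing z0 = -4: P(-4) = 1 + (-0.2)(-4) + (0.1975)(-4)^2 + (0.0775)(-4)^3
  = 1 + (0.8) + (3.16) + (-4.96) = 0.  So z_0 = -4 is a root, |z_0| = 4.
Divide out the factor (1 + 0.25 z) = (1 - z/z0) (since 1/z0 = -0.25):
  P(z) = (1 + 0.25 z)(1 + (-0.45) z + (0.31) z^2)
  [check: z-coef -0.45 - (-0.25) = -0.2; z^2-coef 0.31 - (-0.25)(-0.45) = 0.1975; z^3-coef -(-0.25)(0.31) = 0.0775.]
Remaining roots from the quadratic factor 1 + (-0.45) z + (0.31) z^2:
  Set 1 + (-0.45) z + (0.31) z^2 = 0, i.e. a z^2 + b z + c = 0 with a = 0.31, b = -0.45, c = 1.
  Discriminant D = b^2 - 4ac = (-0.45)^2 - 4*(0.31)*1 = 0.2025 - (1.24) = -1.0375.
  D < 0, so the roots are the complex-conjugate pair z = (-b +/- i sqrt(-D)) / (2a) = 0.7258 +/- 1.6429i.
  For a conjugate pair |z|^2 = z * conj(z) = (product of roots) = c/a = 1/(0.31) = 3.225806, so |z| = sqrt(3.225806) = 1.7961 for both roots.
Moduli of all roots: 4.0000, 1.7961, 1.7961.
All moduli strictly greater than 1? Yes.
Verdict: Invertible.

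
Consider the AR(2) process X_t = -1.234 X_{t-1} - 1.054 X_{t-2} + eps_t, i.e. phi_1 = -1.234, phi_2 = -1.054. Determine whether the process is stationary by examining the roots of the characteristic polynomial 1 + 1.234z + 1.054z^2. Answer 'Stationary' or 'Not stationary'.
\text{Not stationary}

The AR(p) characteristic polynomial is P(z) = 1 + 1.234z + 1.054z^2.
Stationarity requires all roots to lie outside the unit circle, i.e. |z| > 1 for every root.
Set 1 + (1.234) z + (1.054) z^2 = 0, i.e. a z^2 + b z + c = 0 with a = 1.054, b = 1.234, c = 1.
Discriminant D = b^2 - 4ac = (1.234)^2 - 4*(1.054)*1 = 1.522756 - (4.216) = -2.693244.
D < 0, so the roots are the complex-conjugate pair z = (-b +/- i sqrt(-D)) / (2a) = -0.5854 +/- 0.7785i.
For a conjugate pair |z|^2 = z * conj(z) = (product of roots) = c/a = 1/(1.054) = 0.948767, so |z| = sqrt(0.948767) = 0.974 for both roots.
Moduli of all roots: 0.9740, 0.9740.
All moduli strictly greater than 1? No.
Verdict: Not stationary.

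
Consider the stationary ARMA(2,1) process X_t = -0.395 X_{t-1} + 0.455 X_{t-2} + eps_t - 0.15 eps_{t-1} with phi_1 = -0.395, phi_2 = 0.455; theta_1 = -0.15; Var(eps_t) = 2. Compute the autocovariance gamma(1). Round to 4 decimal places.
\gamma(1) = -5.3251

Multiply the model equation by X_{t-k} and take expectations. With theta_0 = psi_0 = 1 and psi_j the MA(infinity) weights, this gives
  gamma(k) - sum_i phi_i gamma(k-i) = c_k,
  c_k = sigma^2 * sum_{j=k..q} theta_j psi_{j-k}   (c_k = 0 for k > q),
using gamma(-m) = gamma(m).
psi-weights needed (psi_j = theta_j + sum_i phi_i psi_{j-i}):
  psi_1 = theta_1 + phi_1 = -0.15 + (-0.395) = -0.545
Right-hand sides:
  c_0 = sigma^2 (1 + theta_1 psi_1) = 2 * (1 + (-0.15)(-0.545)) = 2 * 1.08175 = 2.1635
  c_1 = sigma^2 theta_1 = 2 * (-0.15) = -0.3
  c_2 = 0
Equations for k = 0, 1, 2 (AR order 2, c_2 = 0):
  (E0) gamma(0) = phi_1 gamma(1) + phi_2 gamma(2) + c_0
  (E1) gamma(1) = phi_1 gamma(0) + phi_2 gamma(1) + c_1
  (E2) gamma(2) = phi_1 gamma(1) + phi_2 gamma(0)
From (E1): gamma(1) = A gamma(0) + B with
  A = phi_1 / (1 - phi_2) = -0.395 / 0.545 = -0.724771,   B = c_1 / (1 - phi_2) = -0.3 / 0.545 = -0.550459.
Insert (E2) into (E0): gamma(0) (1 - phi_2^2) = phi_1 (1 + phi_2) gamma(1) + c_0.
  phi_1 (1 + phi_2) = (-0.395)(1.455) = -0.574725,   1 - phi_2^2 = 0.792975.
Replace gamma(1) by A gamma(0) + B and collect gamma(0):
  gamma(0) [0.792975 - (-0.574725)(-0.724771)] = (-0.574725)(-0.550459) + 2.1635
  gamma(0) * 0.376431 = 2.479862
  gamma(0) = 2.479862 / 0.376431 = 6.587824.
  gamma(1) = A gamma(0) + B = (-0.724771)(6.587824) + (-0.550459) = -5.32512.
Therefore gamma(1) = -5.3251 (to 4 decimal places).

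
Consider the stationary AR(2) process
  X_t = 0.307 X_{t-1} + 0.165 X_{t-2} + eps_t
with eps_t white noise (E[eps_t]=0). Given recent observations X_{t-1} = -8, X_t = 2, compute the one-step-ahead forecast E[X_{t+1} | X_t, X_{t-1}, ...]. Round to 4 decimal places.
E[X_{t+1} \mid \mathcal F_t] = -0.7060

For an AR(p) model X_t = c + sum_i phi_i X_{t-i} + eps_t, the
one-step-ahead conditional mean is
  E[X_{t+1} | X_t, ...] = c + sum_i phi_i X_{t+1-i}.
Substitute known values:
  E[X_{t+1} | ...] = (0.307) * (2) + (0.165) * (-8)
                   = -0.7060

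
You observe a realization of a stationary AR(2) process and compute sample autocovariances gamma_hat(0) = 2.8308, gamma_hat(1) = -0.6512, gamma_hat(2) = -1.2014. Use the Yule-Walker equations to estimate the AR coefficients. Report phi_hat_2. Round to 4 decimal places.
\hat\phi_{2} = -0.5040

The Yule-Walker equations for an AR(p) process read, in matrix form,
  Gamma_p phi = r_p,   with   (Gamma_p)_{ij} = gamma(|i - j|),
                       (r_p)_i = gamma(i),   i,j = 1..p.
Substitute the sample gammas (Toeplitz matrix and right-hand side of size 2):
  Gamma_p = [[2.8308, -0.6512], [-0.6512, 2.8308]]
  r_p     = [-0.6512, -1.2014]
Written out:
  2.8308 phi_1 - 0.6512 phi_2 = -0.6512
  -0.6512 phi_1 + 2.8308 phi_2 = -1.2014
Solve by Cramer's rule:
  det = gamma(0)^2 - gamma(1)^2 = (2.8308)^2 - (-0.6512)^2 = 8.01342864 - 0.42406144 = 7.5893672
  phi_hat_1 = [gamma(1) gamma(0) - gamma(1) gamma(2)] / det = [(-0.6512)(2.8308) - (-0.6512)(-1.2014)] / 7.5893672 = -2.62576864 / 7.5893672 = -0.346
  phi_hat_2 = [gamma(0) gamma(2) - gamma(1)^2] / det = [(2.8308)(-1.2014) - (-0.6512)^2] / 7.5893672 = -3.82498456 / 7.5893672 = -0.504
So phi_hat = [-0.3460, -0.5040].
Therefore phi_hat_2 = -0.5040.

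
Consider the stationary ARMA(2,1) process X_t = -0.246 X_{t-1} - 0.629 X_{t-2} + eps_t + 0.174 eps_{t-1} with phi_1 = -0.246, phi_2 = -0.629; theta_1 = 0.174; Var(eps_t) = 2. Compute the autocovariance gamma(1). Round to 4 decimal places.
\gamma(1) = -0.2864

Multiply the model equation by X_{t-k} and take expectations. With theta_0 = psi_0 = 1 and psi_j the MA(infinity) weights, this gives
  gamma(k) - sum_i phi_i gamma(k-i) = c_k,
  c_k = sigma^2 * sum_{j=k..q} theta_j psi_{j-k}   (c_k = 0 for k > q),
using gamma(-m) = gamma(m).
psi-weights needed (psi_j = theta_j + sum_i phi_i psi_{j-i}):
  psi_1 = theta_1 + phi_1 = 0.174 + (-0.246) = -0.072
Right-hand sides:
  c_0 = sigma^2 (1 + theta_1 psi_1) = 2 * (1 + (0.174)(-0.072)) = 2 * 0.987472 = 1.974944
  c_1 = sigma^2 theta_1 = 2 * (0.174) = 0.348
  c_2 = 0
Equations for k = 0, 1, 2 (AR order 2, c_2 = 0):
  (E0) gamma(0) = phi_1 gamma(1) + phi_2 gamma(2) + c_0
  (E1) gamma(1) = phi_1 gamma(0) + phi_2 gamma(1) + c_1
  (E2) gamma(2) = phi_1 gamma(1) + phi_2 gamma(0)
From (E1): gamma(1) = A gamma(0) + B with
  A = phi_1 / (1 - phi_2) = -0.246 / 1.629 = -0.151013,   B = c_1 / (1 - phi_2) = 0.348 / 1.629 = 0.213628.
Insert (E2) into (E0): gamma(0) (1 - phi_2^2) = phi_1 (1 + phi_2) gamma(1) + c_0.
  phi_1 (1 + phi_2) = (-0.246)(0.371) = -0.091266,   1 - phi_2^2 = 0.604359.
Replace gamma(1) by A gamma(0) + B and collect gamma(0):
  gamma(0) [0.604359 - (-0.091266)(-0.151013)] = (-0.091266)(0.213628) + 1.974944
  gamma(0) * 0.590577 = 1.955447
  gamma(0) = 1.955447 / 0.590577 = 3.311081.
  gamma(1) = A gamma(0) + B = (-0.151013)(3.311081) + (0.213628) = -0.286388.
Therefore gamma(1) = -0.2864 (to 4 decimal places).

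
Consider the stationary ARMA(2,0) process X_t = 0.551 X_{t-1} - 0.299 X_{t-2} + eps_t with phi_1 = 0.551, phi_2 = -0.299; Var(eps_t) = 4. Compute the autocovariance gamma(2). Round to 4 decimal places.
\gamma(2) = -0.3497

Multiply the model equation by X_{t-k} and take expectations. With theta_0 = psi_0 = 1 and psi_j the MA(infinity) weights, this gives
  gamma(k) - sum_i phi_i gamma(k-i) = c_k,
  c_k = sigma^2 * sum_{j=k..q} theta_j psi_{j-k}   (c_k = 0 for k > q),
using gamma(-m) = gamma(m).
Pure AR (q = 0): c_0 = sigma^2 = 4, c_k = 0 for k >= 1.
Equations for k = 0, 1, 2 (AR order 2, c_2 = 0):
  (E0) gamma(0) = phi_1 gamma(1) + phi_2 gamma(2) + c_0
  (E1) gamma(1) = phi_1 gamma(0) + phi_2 gamma(1) + c_1
  (E2) gamma(2) = phi_1 gamma(1) + phi_2 gamma(0)
From (E1): gamma(1) = A gamma(0) + B with
  A = phi_1 / (1 - phi_2) = 0.551 / 1.299 = 0.424172,   B = c_1 / (1 - phi_2) = 0 / 1.299 = 0.
Insert (E2) into (E0): gamma(0) (1 - phi_2^2) = phi_1 (1 + phi_2) gamma(1) + c_0.
  phi_1 (1 + phi_2) = (0.551)(0.701) = 0.386251,   1 - phi_2^2 = 0.910599.
Replace gamma(1) by A gamma(0) + B and collect gamma(0):
  gamma(0) [0.910599 - (0.386251)(0.424172)] = c_0 = 4
  gamma(0) * 0.746762 = 4
  gamma(0) = 4 / 0.746762 = 5.356459.
  gamma(1) = A gamma(0) = (0.424172)(5.356459) = 2.272062.
  gamma(2) = phi_1 gamma(1) + phi_2 gamma(0) = (0.551)(2.272062) + (-0.299)(5.356459) = -0.349675.
Therefore gamma(2) = -0.3497 (to 4 decimal places).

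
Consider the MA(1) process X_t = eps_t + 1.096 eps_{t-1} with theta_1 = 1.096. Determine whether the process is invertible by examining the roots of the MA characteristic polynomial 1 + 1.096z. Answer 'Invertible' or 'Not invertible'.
\text{Not invertible}

The MA(q) characteristic polynomial is P(z) = 1 + 1.096z.
Invertibility requires all roots to lie outside the unit circle, i.e. |z| > 1 for every root.
This is linear in z: 1 + (1.096) z = 0  =>  z = -1/(1.096) = -0.912409,  |z| = 0.912409.
Moduli of all roots: 0.9124.
All moduli strictly greater than 1? No.
Verdict: Not invertible.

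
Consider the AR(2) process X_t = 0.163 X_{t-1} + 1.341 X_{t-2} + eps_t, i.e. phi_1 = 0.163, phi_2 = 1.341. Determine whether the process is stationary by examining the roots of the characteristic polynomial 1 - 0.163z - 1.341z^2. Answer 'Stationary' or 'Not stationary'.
\text{Not stationary}

The AR(p) characteristic polynomial is P(z) = 1 - 0.163z - 1.341z^2.
Stationarity requires all roots to lie outside the unit circle, i.e. |z| > 1 for every root.
Set 1 + (-0.163) z + (-1.341) z^2 = 0, i.e. a z^2 + b z + c = 0 with a = -1.341, b = -0.163, c = 1.
Discriminant D = b^2 - 4ac = (-0.163)^2 - 4*(-1.341)*1 = 0.026569 - (-5.364) = 5.390569.
D >= 0, so the roots are real: z = (-b +/- sqrt(D)) / (2a) = (0.163 +/- 2.32176) / (-2.682).
  z_1 = (0.163 + 2.32176) / (-2.682) = -0.9265,   |z_1| = 0.9265.
  z_2 = (0.163 - 2.32176) / (-2.682) = 0.8049,   |z_2| = 0.8049.
Moduli of all roots: 0.9265, 0.8049.
All moduli strictly greater than 1? No.
Verdict: Not stationary.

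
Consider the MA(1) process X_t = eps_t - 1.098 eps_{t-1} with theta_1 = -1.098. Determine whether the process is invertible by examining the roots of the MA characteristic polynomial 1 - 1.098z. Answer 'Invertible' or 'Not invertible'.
\text{Not invertible}

The MA(q) characteristic polynomial is P(z) = 1 - 1.098z.
Invertibility requires all roots to lie outside the unit circle, i.e. |z| > 1 for every root.
This is linear in z: 1 + (-1.098) z = 0  =>  z = -1/(-1.098) = 0.910747,  |z| = 0.910747.
Moduli of all roots: 0.9107.
All moduli strictly greater than 1? No.
Verdict: Not invertible.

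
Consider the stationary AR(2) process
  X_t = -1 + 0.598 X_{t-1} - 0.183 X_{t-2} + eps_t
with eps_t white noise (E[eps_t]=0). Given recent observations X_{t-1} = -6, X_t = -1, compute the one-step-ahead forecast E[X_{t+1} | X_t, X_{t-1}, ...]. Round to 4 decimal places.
E[X_{t+1} \mid \mathcal F_t] = -0.5000

For an AR(p) model X_t = c + sum_i phi_i X_{t-i} + eps_t, the
one-step-ahead conditional mean is
  E[X_{t+1} | X_t, ...] = c + sum_i phi_i X_{t+1-i}.
Substitute known values:
  E[X_{t+1} | ...] = -1 + (0.598) * (-1) + (-0.183) * (-6)
                   = -0.5000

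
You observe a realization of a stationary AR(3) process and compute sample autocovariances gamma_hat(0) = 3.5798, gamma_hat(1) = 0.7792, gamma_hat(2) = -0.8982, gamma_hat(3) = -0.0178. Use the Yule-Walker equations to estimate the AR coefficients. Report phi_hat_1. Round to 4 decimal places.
\hat\phi_{1} = 0.3350

The Yule-Walker equations for an AR(p) process read, in matrix form,
  Gamma_p phi = r_p,   with   (Gamma_p)_{ij} = gamma(|i - j|),
                       (r_p)_i = gamma(i),   i,j = 1..p.
Substitute the sample gammas (Toeplitz matrix and right-hand side of size 3):
  Gamma_p = [[3.5798, 0.7792, -0.8982], [0.7792, 3.5798, 0.7792], [-0.8982, 0.7792, 3.5798]]
  r_p     = [0.7792, -0.8982, -0.0178]
Written out (R1..R3):
  (R1) 3.5798 phi_1 + 0.7792 phi_2 - 0.8982 phi_3 = 0.7792
  (R2) 0.7792 phi_1 + 3.5798 phi_2 + 0.7792 phi_3 = -0.8982
  (R3) -0.8982 phi_1 + 0.7792 phi_2 + 3.5798 phi_3 = -0.0178
Gaussian elimination:
  R2 <- R2 - (0.7792/3.5798) R1 = R2 - (0.217666) R1:  3.410195 phi_2 + 0.974707 phi_3 = -1.067805
  R3 <- R3 - (-0.8982/3.5798) R1 = R3 - (-0.250908) R1:  0.974707 phi_2 + 3.354435 phi_3 = 0.177707
  R3 <- R3 - (0.974707/3.410195) R2 = R3 - (0.285822) R2:  3.075842 phi_3 = 0.482909
Back-substitution:
  phi_hat_3 = 0.482909 / 3.075842 = 0.157001
  phi_hat_2 = (-1.067805 - (0.974707)(0.157001)) / 3.410195 = -0.357996
  phi_hat_1 = (0.7792 - (0.7792)(-0.357996) - (-0.8982)(0.157001)) / 3.5798 = 0.334982
So phi_hat = [0.3350, -0.3580, 0.1570].
Therefore phi_hat_1 = 0.3350.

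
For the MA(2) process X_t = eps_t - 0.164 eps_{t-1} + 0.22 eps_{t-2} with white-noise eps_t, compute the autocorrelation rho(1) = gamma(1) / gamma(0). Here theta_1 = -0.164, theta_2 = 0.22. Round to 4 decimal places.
\rho(1) = -0.1861

For an MA(q) process with theta_0 = 1, the autocovariance is
  gamma(k) = sigma^2 * sum_{i=0..q-k} theta_i * theta_{i+k},
and rho(k) = gamma(k) / gamma(0). Sigma^2 cancels.
  numerator   = (1)*(-0.164) + (-0.164)*(0.22) = -0.20008.
  denominator = (1)^2 + (-0.164)^2 + (0.22)^2 = 1.075296.
  rho(1) = -0.20008 / 1.075296 = -0.1861.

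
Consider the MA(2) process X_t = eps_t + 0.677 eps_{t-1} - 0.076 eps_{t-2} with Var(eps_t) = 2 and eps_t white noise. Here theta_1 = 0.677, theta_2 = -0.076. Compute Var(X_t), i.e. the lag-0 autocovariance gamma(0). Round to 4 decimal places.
\gamma(0) = 2.9282

For an MA(q) process X_t = eps_t + sum_i theta_i eps_{t-i} with
Var(eps_t) = sigma^2, the variance is
  gamma(0) = sigma^2 * (1 + sum_i theta_i^2).
  sum_i theta_i^2 = (0.677)^2 + (-0.076)^2 = 0.458329 + 0.005776 = 0.464105.
  gamma(0) = 2 * (1 + 0.464105) = 2 * 1.464105 = 2.92821, which rounds to 2.9282.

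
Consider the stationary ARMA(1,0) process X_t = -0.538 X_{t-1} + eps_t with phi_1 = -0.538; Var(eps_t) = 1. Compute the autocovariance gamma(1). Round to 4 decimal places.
\gamma(1) = -0.7572

Multiply the model equation by X_{t-k} and take expectations. With theta_0 = psi_0 = 1 and psi_j the MA(infinity) weights, this gives
  gamma(k) - sum_i phi_i gamma(k-i) = c_k,
  c_k = sigma^2 * sum_{j=k..q} theta_j psi_{j-k}   (c_k = 0 for k > q),
using gamma(-m) = gamma(m).
Pure AR (q = 0): c_0 = sigma^2 = 1, c_k = 0 for k >= 1.
Equations for k = 0 and k = 1 (AR order 1):
  gamma(0) = phi_1 gamma(1) + c_0
  gamma(1) = phi_1 gamma(0) + c_1
Substituting the second into the first: gamma(0) (1 - phi_1^2) = c_0 + phi_1 c_1, so
  gamma(0) = c_0 / (1 - phi_1^2) = 1 / (1 - (-0.538)^2) = 1 / 0.710556 = 1.407349.
  gamma(1) = phi_1 gamma(0) = (-0.538)(1.407349) = -0.757154.
Therefore gamma(1) = -0.7572 (to 4 decimal places).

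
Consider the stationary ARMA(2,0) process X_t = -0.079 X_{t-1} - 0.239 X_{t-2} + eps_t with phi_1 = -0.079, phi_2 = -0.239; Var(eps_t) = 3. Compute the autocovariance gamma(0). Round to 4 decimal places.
\gamma(0) = 3.1947

Multiply the model equation by X_{t-k} and take expectations. With theta_0 = psi_0 = 1 and psi_j the MA(infinity) weights, this gives
  gamma(k) - sum_i phi_i gamma(k-i) = c_k,
  c_k = sigma^2 * sum_{j=k..q} theta_j psi_{j-k}   (c_k = 0 for k > q),
using gamma(-m) = gamma(m).
Pure AR (q = 0): c_0 = sigma^2 = 3, c_k = 0 for k >= 1.
Equations for k = 0, 1, 2 (AR order 2, c_2 = 0):
  (E0) gamma(0) = phi_1 gamma(1) + phi_2 gamma(2) + c_0
  (E1) gamma(1) = phi_1 gamma(0) + phi_2 gamma(1) + c_1
  (E2) gamma(2) = phi_1 gamma(1) + phi_2 gamma(0)
From (E1): gamma(1) = A gamma(0) + B with
  A = phi_1 / (1 - phi_2) = -0.079 / 1.239 = -0.063761,   B = c_1 / (1 - phi_2) = 0 / 1.239 = 0.
Insert (E2) into (E0): gamma(0) (1 - phi_2^2) = phi_1 (1 + phi_2) gamma(1) + c_0.
  phi_1 (1 + phi_2) = (-0.079)(0.761) = -0.060119,   1 - phi_2^2 = 0.942879.
Replace gamma(1) by A gamma(0) + B and collect gamma(0):
  gamma(0) [0.942879 - (-0.060119)(-0.063761)] = c_0 = 3
  gamma(0) * 0.939046 = 3
  gamma(0) = 3 / 0.939046 = 3.194733.
Therefore gamma(0) = 3.1947 (to 4 decimal places).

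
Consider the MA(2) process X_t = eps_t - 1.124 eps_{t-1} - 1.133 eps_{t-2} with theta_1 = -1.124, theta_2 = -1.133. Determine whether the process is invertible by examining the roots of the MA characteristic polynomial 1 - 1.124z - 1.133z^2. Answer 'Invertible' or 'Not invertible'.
\text{Not invertible}

The MA(q) characteristic polynomial is P(z) = 1 - 1.124z - 1.133z^2.
Invertibility requires all roots to lie outside the unit circle, i.e. |z| > 1 for every root.
Set 1 + (-1.124) z + (-1.133) z^2 = 0, i.e. a z^2 + b z + c = 0 with a = -1.133, b = -1.124, c = 1.
Discriminant D = b^2 - 4ac = (-1.124)^2 - 4*(-1.133)*1 = 1.263376 - (-4.532) = 5.795376.
D >= 0, so the roots are real: z = (-b +/- sqrt(D)) / (2a) = (1.124 +/- 2.407359) / (-2.266).
  z_1 = (1.124 + 2.407359) / (-2.266) = -1.5584,   |z_1| = 1.5584.
  z_2 = (1.124 - 2.407359) / (-2.266) = 0.5664,   |z_2| = 0.5664.
Moduli of all roots: 1.5584, 0.5664.
All moduli strictly greater than 1? No.
Verdict: Not invertible.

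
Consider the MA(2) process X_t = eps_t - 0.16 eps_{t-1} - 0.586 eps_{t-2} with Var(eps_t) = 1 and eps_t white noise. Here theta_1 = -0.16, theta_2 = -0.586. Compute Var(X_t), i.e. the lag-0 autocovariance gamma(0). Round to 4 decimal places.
\gamma(0) = 1.3690

For an MA(q) process X_t = eps_t + sum_i theta_i eps_{t-i} with
Var(eps_t) = sigma^2, the variance is
  gamma(0) = sigma^2 * (1 + sum_i theta_i^2).
  sum_i theta_i^2 = (-0.16)^2 + (-0.586)^2 = 0.0256 + 0.343396 = 0.368996.
  gamma(0) = 1 * (1 + 0.368996) = 1 * 1.368996 = 1.368996, which rounds to 1.3690.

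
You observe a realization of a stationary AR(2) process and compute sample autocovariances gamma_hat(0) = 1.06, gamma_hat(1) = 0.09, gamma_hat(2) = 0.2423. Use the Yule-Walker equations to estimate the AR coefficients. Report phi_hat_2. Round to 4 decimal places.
\hat\phi_{2} = 0.2230

The Yule-Walker equations for an AR(p) process read, in matrix form,
  Gamma_p phi = r_p,   with   (Gamma_p)_{ij} = gamma(|i - j|),
                       (r_p)_i = gamma(i),   i,j = 1..p.
Substitute the sample gammas (Toeplitz matrix and right-hand side of size 2):
  Gamma_p = [[1.06, 0.09], [0.09, 1.06]]
  r_p     = [0.09, 0.2423]
Written out:
  1.06 phi_1 + 0.09 phi_2 = 0.09
  0.09 phi_1 + 1.06 phi_2 = 0.2423
Solve by Cramer's rule:
  det = gamma(0)^2 - gamma(1)^2 = (1.06)^2 - (0.09)^2 = 1.1236 - 0.0081 = 1.1155
  phi_hat_1 = [gamma(1) gamma(0) - gamma(1) gamma(2)] / det = [(0.09)(1.06) - (0.09)(0.2423)] / 1.1155 = 0.073593 / 1.1155 = 0.066
  phi_hat_2 = [gamma(0) gamma(2) - gamma(1)^2] / det = [(1.06)(0.2423) - (0.09)^2] / 1.1155 = 0.248738 / 1.1155 = 0.223
So phi_hat = [0.0660, 0.2230].
Therefore phi_hat_2 = 0.2230.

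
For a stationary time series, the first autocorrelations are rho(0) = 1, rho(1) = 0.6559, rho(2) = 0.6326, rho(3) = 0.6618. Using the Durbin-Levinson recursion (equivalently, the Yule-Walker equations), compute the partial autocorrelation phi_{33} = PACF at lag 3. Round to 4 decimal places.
\phi_{33} = 0.3239

The PACF at lag k is phi_{kk}, the last component of the solution
to the Yule-Walker system G_k phi = r_k where
  (G_k)_{ij} = rho(|i - j|), (r_k)_i = rho(i), i,j = 1..k.
Equivalently, Durbin-Levinson gives phi_{kk} iteratively:
  phi_{11} = rho(1)
  phi_{kk} = [rho(k) - sum_{j=1..k-1} phi_{k-1,j} rho(k-j)]
            / [1 - sum_{j=1..k-1} phi_{k-1,j} rho(j)],
  phi_{k,j} = phi_{k-1,j} - phi_{kk} phi_{k-1,k-j},  j = 1..k-1.
Step k = 1:
  phi_11 = rho(1) = 0.6559.
Step k = 2:
  phi_22 = [rho(2) - phi_11 rho(1)] / [1 - phi_11 rho(1)] = [0.6326 - (0.6559)(0.6559)] / [1 - (0.6559)(0.6559)]
         = 0.20239519 / 0.56979519 = 0.355207.
  Update: phi_21 = phi_11 - phi_22 phi_11 = 0.6559 - (0.355207)(0.6559) = 0.42292.
Step k = 3:
  phi_33 = [rho(3) - phi_21 rho(2) - phi_22 rho(1)] / [1 - phi_21 rho(1) - phi_22 rho(2)]
    numerator   = 0.6618 - (0.42292)(0.6326) - (0.355207)(0.6559) = 0.16128073
    denominator = 1 - (0.42292)(0.6559) - (0.355207)(0.6326) = 0.49790302
  phi_33 = 0.16128073 / 0.49790302 = 0.3239.
Therefore phi_{33} = 0.3239.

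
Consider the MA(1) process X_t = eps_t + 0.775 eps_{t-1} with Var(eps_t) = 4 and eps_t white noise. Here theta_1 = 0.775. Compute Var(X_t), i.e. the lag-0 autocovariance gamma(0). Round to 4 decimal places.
\gamma(0) = 6.4025

For an MA(q) process X_t = eps_t + sum_i theta_i eps_{t-i} with
Var(eps_t) = sigma^2, the variance is
  gamma(0) = sigma^2 * (1 + sum_i theta_i^2).
  sum_i theta_i^2 = (0.775)^2 = 0.600625.
  gamma(0) = 4 * (1 + 0.600625) = 4 * 1.600625 = 6.4025.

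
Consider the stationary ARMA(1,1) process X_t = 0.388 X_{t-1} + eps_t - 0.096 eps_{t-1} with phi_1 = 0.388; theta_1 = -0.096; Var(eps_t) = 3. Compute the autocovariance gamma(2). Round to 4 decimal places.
\gamma(2) = 0.3852

Multiply the model equation by X_{t-k} and take expectations. With theta_0 = psi_0 = 1 and psi_j the MA(infinity) weights, this gives
  gamma(k) - sum_i phi_i gamma(k-i) = c_k,
  c_k = sigma^2 * sum_{j=k..q} theta_j psi_{j-k}   (c_k = 0 for k > q),
using gamma(-m) = gamma(m).
psi-weights needed (psi_j = theta_j + sum_i phi_i psi_{j-i}):
  psi_1 = theta_1 + phi_1 = -0.096 + (0.388) = 0.292
Right-hand sides:
  c_0 = sigma^2 (1 + theta_1 psi_1) = 3 * (1 + (-0.096)(0.292)) = 3 * 0.971968 = 2.915904
  c_1 = sigma^2 theta_1 = 3 * (-0.096) = -0.288
  c_2 = 0
Equations for k = 0 and k = 1 (AR order 1):
  gamma(0) = phi_1 gamma(1) + c_0
  gamma(1) = phi_1 gamma(0) + c_1
Substituting the second into the first: gamma(0) (1 - phi_1^2) = c_0 + phi_1 c_1, so
  gamma(0) = (c_0 + phi_1 c_1) / (1 - phi_1^2) = (2.915904 + (0.388)(-0.288)) / (1 - (0.388)^2) = 2.80416 / 0.849456 = 3.301124.
  gamma(1) = phi_1 gamma(0) + c_1 = (0.388)(3.301124) + (-0.288) = 0.992836.
For k = 2 (> q): gamma(2) = phi_1 gamma(1) = (0.388)(0.992836) = 0.38522.
Therefore gamma(2) = 0.3852 (to 4 decimal places).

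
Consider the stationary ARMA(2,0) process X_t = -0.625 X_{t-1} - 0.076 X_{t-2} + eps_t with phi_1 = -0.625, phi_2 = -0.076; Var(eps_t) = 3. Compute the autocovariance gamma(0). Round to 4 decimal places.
\gamma(0) = 4.5539

Multiply the model equation by X_{t-k} and take expectations. With theta_0 = psi_0 = 1 and psi_j the MA(infinity) weights, this gives
  gamma(k) - sum_i phi_i gamma(k-i) = c_k,
  c_k = sigma^2 * sum_{j=k..q} theta_j psi_{j-k}   (c_k = 0 for k > q),
using gamma(-m) = gamma(m).
Pure AR (q = 0): c_0 = sigma^2 = 3, c_k = 0 for k >= 1.
Equations for k = 0, 1, 2 (AR order 2, c_2 = 0):
  (E0) gamma(0) = phi_1 gamma(1) + phi_2 gamma(2) + c_0
  (E1) gamma(1) = phi_1 gamma(0) + phi_2 gamma(1) + c_1
  (E2) gamma(2) = phi_1 gamma(1) + phi_2 gamma(0)
From (E1): gamma(1) = A gamma(0) + B with
  A = phi_1 / (1 - phi_2) = -0.625 / 1.076 = -0.580855,   B = c_1 / (1 - phi_2) = 0 / 1.076 = 0.
Insert (E2) into (E0): gamma(0) (1 - phi_2^2) = phi_1 (1 + phi_2) gamma(1) + c_0.
  phi_1 (1 + phi_2) = (-0.625)(0.924) = -0.5775,   1 - phi_2^2 = 0.994224.
Replace gamma(1) by A gamma(0) + B and collect gamma(0):
  gamma(0) [0.994224 - (-0.5775)(-0.580855)] = c_0 = 3
  gamma(0) * 0.65878 = 3
  gamma(0) = 3 / 0.65878 = 4.553871.
Therefore gamma(0) = 4.5539 (to 4 decimal places).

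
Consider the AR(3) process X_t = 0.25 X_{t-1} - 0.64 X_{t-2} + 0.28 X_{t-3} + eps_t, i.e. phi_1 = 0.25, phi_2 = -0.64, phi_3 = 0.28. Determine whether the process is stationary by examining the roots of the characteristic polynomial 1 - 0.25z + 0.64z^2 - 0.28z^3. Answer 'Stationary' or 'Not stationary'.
\text{Stationary}

The AR(p) characteristic polynomial is P(z) = 1 - 0.25z + 0.64z^2 - 0.28z^3.
Stationarity requires all roots to lie outside the unit circle, i.e. |z| > 1 for every root.
Degree 3: look for a simple real root z0 first, then factor out (1 - z/z0) and solve the remaining quadratic.
Testing z0 = 2.5: P(2.5) = 1 + (-0.25)(2.5) + (0.64)(2.5)^2 + (-0.28)(2.5)^3
  = 1 + (-0.625) + (4) + (-4.375) = 0.  So z_0 = 2.5 is a root, |z_0| = 2.5.
Divide out the factor (1 - 0.4 z) = (1 - z/z0) (since 1/z0 = 0.4):
  P(z) = (1 - 0.4 z)(1 + (0.15) z + (0.7) z^2)
  [check: z-coef 0.15 - (0.4) = -0.25; z^2-coef 0.7 - (0.4)(0.15) = 0.64; z^3-coef -(0.4)(0.7) = -0.28.]
Remaining roots from the quadratic factor 1 + (0.15) z + (0.7) z^2:
  Set 1 + (0.15) z + (0.7) z^2 = 0, i.e. a z^2 + b z + c = 0 with a = 0.7, b = 0.15, c = 1.
  Discriminant D = b^2 - 4ac = (0.15)^2 - 4*(0.7)*1 = 0.0225 - (2.8) = -2.7775.
  D < 0, so the roots are the complex-conjugate pair z = (-b +/- i sqrt(-D)) / (2a) = -0.1071 +/- 1.1904i.
  For a conjugate pair |z|^2 = z * conj(z) = (product of roots) = c/a = 1/(0.7) = 1.428571, so |z| = sqrt(1.428571) = 1.1952 for both roots.
Moduli of all roots: 2.5000, 1.1952, 1.1952.
All moduli strictly greater than 1? Yes.
Verdict: Stationary.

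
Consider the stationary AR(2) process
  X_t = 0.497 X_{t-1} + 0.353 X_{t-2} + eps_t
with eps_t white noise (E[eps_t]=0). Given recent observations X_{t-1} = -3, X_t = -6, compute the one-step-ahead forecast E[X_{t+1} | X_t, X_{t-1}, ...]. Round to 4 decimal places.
E[X_{t+1} \mid \mathcal F_t] = -4.0410

For an AR(p) model X_t = c + sum_i phi_i X_{t-i} + eps_t, the
one-step-ahead conditional mean is
  E[X_{t+1} | X_t, ...] = c + sum_i phi_i X_{t+1-i}.
Substitute known values:
  E[X_{t+1} | ...] = (0.497) * (-6) + (0.353) * (-3)
                   = -4.0410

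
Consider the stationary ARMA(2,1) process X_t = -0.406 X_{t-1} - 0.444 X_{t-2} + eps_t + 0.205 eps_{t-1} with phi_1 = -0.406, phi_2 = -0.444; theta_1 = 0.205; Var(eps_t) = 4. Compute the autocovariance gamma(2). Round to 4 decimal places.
\gamma(2) = -1.8843

Multiply the model equation by X_{t-k} and take expectations. With theta_0 = psi_0 = 1 and psi_j the MA(infinity) weights, this gives
  gamma(k) - sum_i phi_i gamma(k-i) = c_k,
  c_k = sigma^2 * sum_{j=k..q} theta_j psi_{j-k}   (c_k = 0 for k > q),
using gamma(-m) = gamma(m).
psi-weights needed (psi_j = theta_j + sum_i phi_i psi_{j-i}):
  psi_1 = theta_1 + phi_1 = 0.205 + (-0.406) = -0.201
Right-hand sides:
  c_0 = sigma^2 (1 + theta_1 psi_1) = 4 * (1 + (0.205)(-0.201)) = 4 * 0.958795 = 3.83518
  c_1 = sigma^2 theta_1 = 4 * (0.205) = 0.82
  c_2 = 0
Equations for k = 0, 1, 2 (AR order 2, c_2 = 0):
  (E0) gamma(0) = phi_1 gamma(1) + phi_2 gamma(2) + c_0
  (E1) gamma(1) = phi_1 gamma(0) + phi_2 gamma(1) + c_1
  (E2) gamma(2) = phi_1 gamma(1) + phi_2 gamma(0)
From (E1): gamma(1) = A gamma(0) + B with
  A = phi_1 / (1 - phi_2) = -0.406 / 1.444 = -0.281163,   B = c_1 / (1 - phi_2) = 0.82 / 1.444 = 0.567867.
Insert (E2) into (E0): gamma(0) (1 - phi_2^2) = phi_1 (1 + phi_2) gamma(1) + c_0.
  phi_1 (1 + phi_2) = (-0.406)(0.556) = -0.225736,   1 - phi_2^2 = 0.802864.
Replace gamma(1) by A gamma(0) + B and collect gamma(0):
  gamma(0) [0.802864 - (-0.225736)(-0.281163)] = (-0.225736)(0.567867) + 3.83518
  gamma(0) * 0.739395 = 3.706992
  gamma(0) = 3.706992 / 0.739395 = 5.013546.
  gamma(1) = A gamma(0) + B = (-0.281163)(5.013546) + (0.567867) = -0.841759.
  gamma(2) = phi_1 gamma(1) + phi_2 gamma(0) = (-0.406)(-0.841759) + (-0.444)(5.013546) = -1.88426.
Therefore gamma(2) = -1.8843 (to 4 decimal places).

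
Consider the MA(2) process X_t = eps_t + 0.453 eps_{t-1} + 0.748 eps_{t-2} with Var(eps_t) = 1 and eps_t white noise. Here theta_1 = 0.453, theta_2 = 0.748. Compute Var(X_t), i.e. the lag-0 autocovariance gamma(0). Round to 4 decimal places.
\gamma(0) = 1.7647

For an MA(q) process X_t = eps_t + sum_i theta_i eps_{t-i} with
Var(eps_t) = sigma^2, the variance is
  gamma(0) = sigma^2 * (1 + sum_i theta_i^2).
  sum_i theta_i^2 = (0.453)^2 + (0.748)^2 = 0.205209 + 0.559504 = 0.764713.
  gamma(0) = 1 * (1 + 0.764713) = 1 * 1.764713 = 1.764713, which rounds to 1.7647.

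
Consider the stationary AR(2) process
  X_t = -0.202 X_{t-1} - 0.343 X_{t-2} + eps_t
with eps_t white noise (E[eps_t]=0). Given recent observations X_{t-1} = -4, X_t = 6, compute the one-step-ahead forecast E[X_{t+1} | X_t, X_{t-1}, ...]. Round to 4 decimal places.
E[X_{t+1} \mid \mathcal F_t] = 0.1600

For an AR(p) model X_t = c + sum_i phi_i X_{t-i} + eps_t, the
one-step-ahead conditional mean is
  E[X_{t+1} | X_t, ...] = c + sum_i phi_i X_{t+1-i}.
Substitute known values:
  E[X_{t+1} | ...] = (-0.202) * (6) + (-0.343) * (-4)
                   = 0.1600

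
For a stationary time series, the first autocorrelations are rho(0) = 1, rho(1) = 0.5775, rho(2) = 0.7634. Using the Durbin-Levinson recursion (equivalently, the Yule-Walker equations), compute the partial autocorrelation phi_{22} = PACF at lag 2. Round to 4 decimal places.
\phi_{22} = 0.6450

The PACF at lag k is phi_{kk}, the last component of the solution
to the Yule-Walker system G_k phi = r_k where
  (G_k)_{ij} = rho(|i - j|), (r_k)_i = rho(i), i,j = 1..k.
Equivalently, Durbin-Levinson gives phi_{kk} iteratively:
  phi_{11} = rho(1)
  phi_{kk} = [rho(k) - sum_{j=1..k-1} phi_{k-1,j} rho(k-j)]
            / [1 - sum_{j=1..k-1} phi_{k-1,j} rho(j)],
  phi_{k,j} = phi_{k-1,j} - phi_{kk} phi_{k-1,k-j},  j = 1..k-1.
Step k = 1:
  phi_11 = rho(1) = 0.5775.
Step k = 2:
  phi_22 = [rho(2) - phi_11 rho(1)] / [1 - phi_11 rho(1)] = [0.7634 - (0.5775)(0.5775)] / [1 - (0.5775)(0.5775)]
         = 0.42989375 / 0.66649375 = 0.645.
Therefore phi_{22} = 0.6450.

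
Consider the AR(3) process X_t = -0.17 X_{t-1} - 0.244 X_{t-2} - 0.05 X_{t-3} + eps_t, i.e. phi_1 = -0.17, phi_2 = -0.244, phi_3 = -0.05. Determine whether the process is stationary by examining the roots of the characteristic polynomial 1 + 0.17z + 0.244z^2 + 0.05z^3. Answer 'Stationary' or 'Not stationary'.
\text{Stationary}

The AR(p) characteristic polynomial is P(z) = 1 + 0.17z + 0.244z^2 + 0.05z^3.
Stationarity requires all roots to lie outside the unit circle, i.e. |z| > 1 for every root.
Degree 3: look for a simple real root z0 first, then factor out (1 - z/z0) and solve the remaining quadratic.
Testing z0 = -5: P(-5) = 1 + (0.17)(-5) + (0.244)(-5)^2 + (0.05)(-5)^3
  = 1 + (-0.85) + (6.1) + (-6.25) = 0.  So z_0 = -5 is a root, |z_0| = 5.
Divide out the factor (1 + 0.2 z) = (1 - z/z0) (since 1/z0 = -0.2):
  P(z) = (1 + 0.2 z)(1 + (-0.03) z + (0.25) z^2)
  [check: z-coef -0.03 - (-0.2) = 0.17; z^2-coef 0.25 - (-0.2)(-0.03) = 0.244; z^3-coef -(-0.2)(0.25) = 0.05.]
Remaining roots from the quadratic factor 1 + (-0.03) z + (0.25) z^2:
  Set 1 + (-0.03) z + (0.25) z^2 = 0, i.e. a z^2 + b z + c = 0 with a = 0.25, b = -0.03, c = 1.
  Discriminant D = b^2 - 4ac = (-0.03)^2 - 4*(0.25)*1 = 0.0009 - (1) = -0.9991.
  D < 0, so the roots are the complex-conjugate pair z = (-b +/- i sqrt(-D)) / (2a) = 0.06 +/- 1.9991i.
  For a conjugate pair |z|^2 = z * conj(z) = (product of roots) = c/a = 1/(0.25) = 4, so |z| = sqrt(4) = 2 for both roots.
Moduli of all roots: 5.0000, 2.0000, 2.0000.
All moduli strictly greater than 1? Yes.
Verdict: Stationary.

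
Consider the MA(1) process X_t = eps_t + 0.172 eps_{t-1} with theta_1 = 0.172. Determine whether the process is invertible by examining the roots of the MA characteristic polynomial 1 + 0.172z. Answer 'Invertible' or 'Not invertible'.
\text{Invertible}

The MA(q) characteristic polynomial is P(z) = 1 + 0.172z.
Invertibility requires all roots to lie outside the unit circle, i.e. |z| > 1 for every root.
This is linear in z: 1 + (0.172) z = 0  =>  z = -1/(0.172) = -5.813953,  |z| = 5.813953.
Moduli of all roots: 5.8140.
All moduli strictly greater than 1? Yes.
Verdict: Invertible.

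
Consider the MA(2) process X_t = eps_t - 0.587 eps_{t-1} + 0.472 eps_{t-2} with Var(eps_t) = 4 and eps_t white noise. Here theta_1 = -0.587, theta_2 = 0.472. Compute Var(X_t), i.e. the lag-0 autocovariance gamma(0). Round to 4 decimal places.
\gamma(0) = 6.2694

For an MA(q) process X_t = eps_t + sum_i theta_i eps_{t-i} with
Var(eps_t) = sigma^2, the variance is
  gamma(0) = sigma^2 * (1 + sum_i theta_i^2).
  sum_i theta_i^2 = (-0.587)^2 + (0.472)^2 = 0.344569 + 0.222784 = 0.567353.
  gamma(0) = 4 * (1 + 0.567353) = 4 * 1.567353 = 6.269412, which rounds to 6.2694.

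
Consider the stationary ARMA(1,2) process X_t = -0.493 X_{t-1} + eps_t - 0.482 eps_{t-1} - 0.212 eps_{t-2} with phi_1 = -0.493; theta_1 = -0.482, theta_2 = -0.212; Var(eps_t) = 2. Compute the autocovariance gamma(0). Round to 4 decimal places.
\gamma(0) = 4.0920

Multiply the model equation by X_{t-k} and take expectations. With theta_0 = psi_0 = 1 and psi_j the MA(infinity) weights, this gives
  gamma(k) - sum_i phi_i gamma(k-i) = c_k,
  c_k = sigma^2 * sum_{j=k..q} theta_j psi_{j-k}   (c_k = 0 for k > q),
using gamma(-m) = gamma(m).
psi-weights needed (psi_j = theta_j + sum_i phi_i psi_{j-i}):
  psi_1 = theta_1 + phi_1 = -0.482 + (-0.493) = -0.975
  psi_2 = theta_2 + phi_1 psi_1 = -0.212 + (-0.493)(-0.975) = 0.268675
Right-hand sides:
  c_0 = sigma^2 (1 + theta_1 psi_1 + theta_2 psi_2) = 2 * (1 + (-0.482)(-0.975) + (-0.212)(0.268675)) = 2 * 1.412991 = 2.825982
  c_1 = sigma^2 (theta_1 + theta_2 psi_1) = 2 * (-0.482 + (-0.212)(-0.975)) = -0.5506
  c_2 = sigma^2 theta_2 = 2 * (-0.212) = -0.424
Equations for k = 0 and k = 1 (AR order 1):
  gamma(0) = phi_1 gamma(1) + c_0
  gamma(1) = phi_1 gamma(0) + c_1
Substituting the second into the first: gamma(0) (1 - phi_1^2) = c_0 + phi_1 c_1, so
  gamma(0) = (c_0 + phi_1 c_1) / (1 - phi_1^2) = (2.825982 + (-0.493)(-0.5506)) / (1 - (-0.493)^2) = 3.097428 / 0.756951 = 4.091979.
Therefore gamma(0) = 4.0920 (to 4 decimal places).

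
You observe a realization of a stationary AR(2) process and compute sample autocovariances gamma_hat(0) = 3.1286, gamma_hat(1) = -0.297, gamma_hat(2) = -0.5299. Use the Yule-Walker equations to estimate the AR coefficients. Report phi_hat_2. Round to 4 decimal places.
\hat\phi_{2} = -0.1800

The Yule-Walker equations for an AR(p) process read, in matrix form,
  Gamma_p phi = r_p,   with   (Gamma_p)_{ij} = gamma(|i - j|),
                       (r_p)_i = gamma(i),   i,j = 1..p.
Substitute the sample gammas (Toeplitz matrix and right-hand side of size 2):
  Gamma_p = [[3.1286, -0.297], [-0.297, 3.1286]]
  r_p     = [-0.297, -0.5299]
Written out:
  3.1286 phi_1 - 0.297 phi_2 = -0.297
  -0.297 phi_1 + 3.1286 phi_2 = -0.5299
Solve by Cramer's rule:
  det = gamma(0)^2 - gamma(1)^2 = (3.1286)^2 - (-0.297)^2 = 9.78813796 - 0.088209 = 9.69992896
  phi_hat_1 = [gamma(1) gamma(0) - gamma(1) gamma(2)] / det = [(-0.297)(3.1286) - (-0.297)(-0.5299)] / 9.69992896 = -1.0865745 / 9.69992896 = -0.112
  phi_hat_2 = [gamma(0) gamma(2) - gamma(1)^2] / det = [(3.1286)(-0.5299) - (-0.297)^2] / 9.69992896 = -1.74605414 / 9.69992896 = -0.18
So phi_hat = [-0.1120, -0.1800].
Therefore phi_hat_2 = -0.1800.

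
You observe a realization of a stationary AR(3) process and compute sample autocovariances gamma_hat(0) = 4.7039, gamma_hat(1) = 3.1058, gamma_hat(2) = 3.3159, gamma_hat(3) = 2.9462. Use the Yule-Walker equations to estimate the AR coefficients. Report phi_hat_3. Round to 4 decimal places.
\hat\phi_{3} = 0.1560

The Yule-Walker equations for an AR(p) process read, in matrix form,
  Gamma_p phi = r_p,   with   (Gamma_p)_{ij} = gamma(|i - j|),
                       (r_p)_i = gamma(i),   i,j = 1..p.
Substitute the sample gammas (Toeplitz matrix and right-hand side of size 3):
  Gamma_p = [[4.7039, 3.1058, 3.3159], [3.1058, 4.7039, 3.1058], [3.3159, 3.1058, 4.7039]]
  r_p     = [3.1058, 3.3159, 2.9462]
Written out (R1..R3):
  (R1) 4.7039 phi_1 + 3.1058 phi_2 + 3.3159 phi_3 = 3.1058
  (R2) 3.1058 phi_1 + 4.7039 phi_2 + 3.1058 phi_3 = 3.3159
  (R3) 3.3159 phi_1 + 3.1058 phi_2 + 4.7039 phi_3 = 2.9462
Gaussian elimination:
  R2 <- R2 - (3.1058/4.7039) R1 = R2 - (0.660261) R1:  2.653263 phi_2 + 0.916442 phi_3 = 1.265263
  R3 <- R3 - (3.3159/4.7039) R1 = R3 - (0.704926) R1:  0.916442 phi_2 + 2.366437 phi_3 = 0.756842
  R3 <- R3 - (0.916442/2.653263) R2 = R3 - (0.345402) R2:  2.049896 phi_3 = 0.319818
Back-substitution:
  phi_hat_3 = 0.319818 / 2.049896 = 0.156017
  phi_hat_2 = (1.265263 - (0.916442)(0.156017)) / 2.653263 = 0.422982
  phi_hat_1 = (3.1058 - (3.1058)(0.422982) - (3.3159)(0.156017)) / 4.7039 = 0.271002
So phi_hat = [0.2710, 0.4230, 0.1560].
Therefore phi_hat_3 = 0.1560.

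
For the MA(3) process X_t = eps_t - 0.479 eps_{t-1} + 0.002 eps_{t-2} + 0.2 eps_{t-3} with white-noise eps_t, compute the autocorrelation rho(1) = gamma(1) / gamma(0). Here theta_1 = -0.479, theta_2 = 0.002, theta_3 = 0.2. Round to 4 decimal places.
\rho(1) = -0.3778

For an MA(q) process with theta_0 = 1, the autocovariance is
  gamma(k) = sigma^2 * sum_{i=0..q-k} theta_i * theta_{i+k},
and rho(k) = gamma(k) / gamma(0). Sigma^2 cancels.
  numerator   = (1)*(-0.479) + (-0.479)*(0.002) + (0.002)*(0.2) = -0.479558.
  denominator = (1)^2 + (-0.479)^2 + (0.002)^2 + (0.2)^2 = 1.269445.
  rho(1) = -0.479558 / 1.269445 = -0.3778.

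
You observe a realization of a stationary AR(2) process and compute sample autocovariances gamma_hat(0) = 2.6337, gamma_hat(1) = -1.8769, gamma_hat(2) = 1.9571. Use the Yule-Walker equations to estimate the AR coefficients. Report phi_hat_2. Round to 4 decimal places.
\hat\phi_{2} = 0.4780

The Yule-Walker equations for an AR(p) process read, in matrix form,
  Gamma_p phi = r_p,   with   (Gamma_p)_{ij} = gamma(|i - j|),
                       (r_p)_i = gamma(i),   i,j = 1..p.
Substitute the sample gammas (Toeplitz matrix and right-hand side of size 2):
  Gamma_p = [[2.6337, -1.8769], [-1.8769, 2.6337]]
  r_p     = [-1.8769, 1.9571]
Written out:
  2.6337 phi_1 - 1.8769 phi_2 = -1.8769
  -1.8769 phi_1 + 2.6337 phi_2 = 1.9571
Solve by Cramer's rule:
  det = gamma(0)^2 - gamma(1)^2 = (2.6337)^2 - (-1.8769)^2 = 6.93637569 - 3.52275361 = 3.41362208
  phi_hat_1 = [gamma(1) gamma(0) - gamma(1) gamma(2)] / det = [(-1.8769)(2.6337) - (-1.8769)(1.9571)] / 3.41362208 = -1.26991054 / 3.41362208 = -0.372
  phi_hat_2 = [gamma(0) gamma(2) - gamma(1)^2] / det = [(2.6337)(1.9571) - (-1.8769)^2] / 3.41362208 = 1.63166066 / 3.41362208 = 0.478
So phi_hat = [-0.3720, 0.4780].
Therefore phi_hat_2 = 0.4780.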